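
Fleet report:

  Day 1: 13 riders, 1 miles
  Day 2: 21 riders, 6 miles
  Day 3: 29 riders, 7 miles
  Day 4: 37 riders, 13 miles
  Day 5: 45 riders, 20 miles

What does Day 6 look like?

53 riders, 33 miles

Riders — +8 each step: 13, 21, 29, 37, 45 → 53.
Miles — each term is the sum of the two before it: 1, 6, 7, 13, 20 → 33.
So the next record is 53 riders, 33 miles.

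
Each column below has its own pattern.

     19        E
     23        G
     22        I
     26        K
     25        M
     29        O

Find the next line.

28  Q

First component: 19, 23, 22, 26, 25, 29 → 28 (alternating steps +4, −1, +4, −1, …).
Letter goes E, G, I, K, M, O → Q (letters move forward 2 places in the alphabet).
Combining the parts gives 28  Q.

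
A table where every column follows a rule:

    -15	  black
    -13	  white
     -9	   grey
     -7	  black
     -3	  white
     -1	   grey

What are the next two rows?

First component: alternating steps +2, +4, +2, +4, …; -15, -13, -9, -7, -3, -1 → 3 → 5.
Shade goes black, white, grey, black, white, grey → black → white (repeats black → white → grey).
So the next two rows are 3  black and 5  white.

3  black; 5  white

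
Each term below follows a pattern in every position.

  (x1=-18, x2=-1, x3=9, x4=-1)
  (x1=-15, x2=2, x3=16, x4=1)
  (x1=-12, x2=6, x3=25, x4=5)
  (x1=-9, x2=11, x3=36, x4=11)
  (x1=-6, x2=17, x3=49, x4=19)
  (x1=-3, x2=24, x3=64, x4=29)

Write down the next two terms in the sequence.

X1: +3 each step, so -18, -15, -12, -9, -6, -3 → 0 → 3.
X2: -1, 2, 6, 11, 17, 24 → 32 → 41 (differences are 3, 4, 5, … (increasing by 1 each time)).
X3 goes 9, 16, 25, 36, 49, 64 → 81 → 100 (perfect squares: 3², 4², 5², …).
X4: differences are 2, 4, 6, … (increasing by 2 each time), so -1, 1, 5, 11, 19, 29 → 41 → 55.
Putting the parts together: (x1=0, x2=32, x3=81, x4=41) and then (x1=3, x2=41, x3=100, x4=55).

(x1=0, x2=32, x3=81, x4=41), (x1=3, x2=41, x3=100, x4=55)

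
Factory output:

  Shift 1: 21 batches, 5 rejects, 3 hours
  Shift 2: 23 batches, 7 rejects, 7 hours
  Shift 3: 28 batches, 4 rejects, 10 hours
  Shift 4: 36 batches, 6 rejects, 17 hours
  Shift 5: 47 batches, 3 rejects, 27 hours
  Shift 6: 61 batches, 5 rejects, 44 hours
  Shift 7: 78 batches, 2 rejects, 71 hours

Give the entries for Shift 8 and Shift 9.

Batches — differences are 2, 5, 8, … (increasing by 3 each time): 21, 23, 28, 36, 47, 61, 78 → 98 → 121.
Rejects — alternating steps +2, −3, +2, −3, …: 5, 7, 4, 6, 3, 5, 2 → 4 → 1.
Hours: 3, 7, 10, 17, 27, 44, 71 → 115 → 186 (each term is the sum of the two before it).
Putting the parts together: 98 batches, 4 rejects, 115 hours and then 121 batches, 1 rejects, 186 hours.

98 batches, 4 rejects, 115 hours; 121 batches, 1 rejects, 186 hours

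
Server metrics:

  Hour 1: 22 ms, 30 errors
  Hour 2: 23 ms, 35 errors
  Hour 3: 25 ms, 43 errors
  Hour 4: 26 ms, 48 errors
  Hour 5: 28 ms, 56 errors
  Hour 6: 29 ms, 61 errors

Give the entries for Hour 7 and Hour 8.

31 ms, 69 errors; 32 ms, 74 errors

Ms: alternating steps +1, +2, +1, +2, …, so 22, 23, 25, 26, 28, 29 → 31 → 32.
Errors goes 30, 35, 43, 48, 56, 61 → 69 → 74 (alternating steps +5, +8, +5, +8, …).
Putting the parts together: 31 ms, 69 errors and then 32 ms, 74 errors.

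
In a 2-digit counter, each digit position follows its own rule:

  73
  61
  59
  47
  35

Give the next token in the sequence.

First digit — −1 each step, mod 10: 7, 6, 5, 4, 3 → 2.
Second digit: 3, 1, 9, 7, 5 → 3 (−2 each step, mod 10).
Combining the parts gives 23.

23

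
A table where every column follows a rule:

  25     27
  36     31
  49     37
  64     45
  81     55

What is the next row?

100  67

First component goes 25, 36, 49, 64, 81 → 100 (perfect squares: 5², 6², 7², …).
For the second component, differences are 4, 6, 8, … (increasing by 2 each time): 27, 31, 37, 45, 55 → 67.
Putting it together: 100  67.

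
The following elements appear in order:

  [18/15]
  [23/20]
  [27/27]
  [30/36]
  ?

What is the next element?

[32/47]

First coordinate: differences are 5, 4, 3, … (decreasing by 1 each time), so 18, 23, 27, 30 → 32.
For the second coordinate, differences are 5, 7, 9, … (increasing by 2 each time): 15, 20, 27, 36 → 47.
Putting it together: [32/47].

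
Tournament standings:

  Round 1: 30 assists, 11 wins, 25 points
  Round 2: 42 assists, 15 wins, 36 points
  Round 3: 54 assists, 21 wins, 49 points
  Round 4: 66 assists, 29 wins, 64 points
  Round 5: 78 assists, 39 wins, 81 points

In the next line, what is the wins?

51

For the wins, differences are 4, 6, 8, … (increasing by 2 each time): 11, 15, 21, 29, 39 → 51.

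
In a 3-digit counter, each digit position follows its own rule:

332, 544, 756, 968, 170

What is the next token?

382

First digit goes 3, 5, 7, 9, 1 → 3 (+2 each step, mod 10).
Second digit: +1 each step, mod 10, so 3, 4, 5, 6, 7 → 8.
Third digit: 2, 4, 6, 8, 0 → 2 (+2 each step, mod 10).
So the next token is 382.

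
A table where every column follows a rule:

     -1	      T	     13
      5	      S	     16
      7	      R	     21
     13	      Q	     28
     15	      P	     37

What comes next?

For the first component, alternating steps +6, +2, +6, +2, …: -1, 5, 7, 13, 15 → 21.
Letter: T, S, R, Q, P → O (letters move back 1 place in the alphabet).
Third component goes 13, 16, 21, 28, 37 → 48 (differences are 3, 5, 7, … (increasing by 2 each time)).
So the next line is 21  O  48.

21  O  48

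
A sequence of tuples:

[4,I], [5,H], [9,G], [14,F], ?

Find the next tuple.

[23,E]

First part: 4, 5, 9, 14 → 23 (each term is the sum of the two before it).
Letter goes I, H, G, F → E (letters move back 1 place in the alphabet).
Putting it together: [23,E].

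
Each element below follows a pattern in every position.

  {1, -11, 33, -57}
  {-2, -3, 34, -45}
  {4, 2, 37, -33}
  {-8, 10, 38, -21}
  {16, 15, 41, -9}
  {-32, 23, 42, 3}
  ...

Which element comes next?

{64, 28, 45, 15}

First part: 1, -2, 4, -8, 16, -32 → 64 (×(-2) each step).
Second part goes -11, -3, 2, 10, 15, 23 → 28 (alternating steps +8, +5, +8, +5, …).
Third part goes 33, 34, 37, 38, 41, 42 → 45 (alternating steps +1, +3, +1, +3, …).
Fourth part: -57, -45, -33, -21, -9, 3 → 15 (+12 each step).
So the next element is {64, 28, 45, 15}.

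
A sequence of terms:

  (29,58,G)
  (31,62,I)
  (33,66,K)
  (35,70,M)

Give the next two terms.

First component: +2 each step; 29, 31, 33, 35 → 37 → 39.
Second component: always 2 × the first component, so 58, 62, 66, 70 → 74 → 78.
Letter — letters move forward 2 places in the alphabet: G, I, K, M → O → Q.
Putting the parts together: (37,74,O) and then (39,78,Q).

(37,74,O), (39,78,Q)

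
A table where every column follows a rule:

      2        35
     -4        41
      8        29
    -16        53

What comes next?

First component — ×(-2) each step: 2, -4, 8, -16 → 32.
Second component: together with the first component always sums to 37; 35, 41, 29, 53 → 5.
Putting it together: 32  5.

32  5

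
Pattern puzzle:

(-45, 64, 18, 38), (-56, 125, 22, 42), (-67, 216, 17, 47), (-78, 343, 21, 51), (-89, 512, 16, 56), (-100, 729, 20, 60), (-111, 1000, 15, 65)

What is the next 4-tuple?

(-122, 1331, 19, 69)

First component: −11 each step; -45, -56, -67, -78, -89, -100, -111 → -122.
Second component goes 64, 125, 216, 343, 512, 729, 1000 → 1331 (perfect cubes: 4³, 5³, 6³, …).
Third component: 18, 22, 17, 21, 16, 20, 15 → 19 (alternating steps +4, −5, +4, −5, …).
For the fourth component, alternating steps +4, +5, +4, +5, …: 38, 42, 47, 51, 56, 60, 65 → 69.
So the next 4-tuple is (-122, 1331, 19, 69).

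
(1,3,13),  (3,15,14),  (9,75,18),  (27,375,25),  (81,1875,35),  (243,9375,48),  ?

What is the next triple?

(729,46875,64)

For the first component, ×3 each step: 1, 3, 9, 27, 81, 243 → 729.
Second component: ×5 each step; 3, 15, 75, 375, 1875, 9375 → 46875.
Third component goes 13, 14, 18, 25, 35, 48 → 64 (differences are 1, 4, 7, … (increasing by 3 each time)).
So the next triple is (729,46875,64).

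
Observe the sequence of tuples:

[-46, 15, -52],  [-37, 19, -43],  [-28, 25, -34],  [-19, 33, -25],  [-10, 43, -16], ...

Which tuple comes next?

[-1, 55, -7]

First component goes -46, -37, -28, -19, -10 → -1 (+9 each step).
Second component: 15, 19, 25, 33, 43 → 55 (differences are 4, 6, 8, … (increasing by 2 each time)).
Third component: +9 each step, so -52, -43, -34, -25, -16 → -7.
Combining the parts gives [-1, 55, -7].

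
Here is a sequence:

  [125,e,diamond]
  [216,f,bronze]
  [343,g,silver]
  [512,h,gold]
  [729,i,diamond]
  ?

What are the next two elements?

[1000,j,bronze], [1331,k,silver]

First value goes 125, 216, 343, 512, 729 → 1000 → 1331 (perfect cubes: 5³, 6³, 7³, …).
Letter — letters move forward 1 place in the alphabet: e, f, g, h, i → j → k.
Rank: diamond, bronze, silver, gold, diamond → bronze → silver (repeats diamond → bronze → silver → gold).
So the next two elements are [1000,j,bronze] and [1331,k,silver].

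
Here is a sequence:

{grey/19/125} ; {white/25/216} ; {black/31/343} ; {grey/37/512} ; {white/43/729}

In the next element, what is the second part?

Shade — repeats grey → white → black: grey, white, black, grey, white → black.
Second part: 19, 25, 31, 37, 43 → 49 (+6 each step).
Third part: perfect cubes: 5³, 6³, 7³, …, so 125, 216, 343, 512, 729 → 1000.

49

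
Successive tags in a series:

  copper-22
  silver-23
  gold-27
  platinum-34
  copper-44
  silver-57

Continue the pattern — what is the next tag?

For the metal, repeats copper → silver → gold → platinum: copper, silver, gold, platinum, copper, silver → gold.
Second component goes 22, 23, 27, 34, 44, 57 → 73 (differences are 1, 4, 7, … (increasing by 3 each time)).
Combining the parts gives gold-73.

gold-73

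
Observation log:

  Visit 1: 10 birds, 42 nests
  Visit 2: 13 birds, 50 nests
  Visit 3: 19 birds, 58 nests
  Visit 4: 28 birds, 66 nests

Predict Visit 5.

Birds — differences are 3, 6, 9, … (increasing by 3 each time): 10, 13, 19, 28 → 40.
Nests: +8 each step, so 42, 50, 58, 66 → 74.
Combining the parts gives 40 birds, 74 nests.

40 birds, 74 nests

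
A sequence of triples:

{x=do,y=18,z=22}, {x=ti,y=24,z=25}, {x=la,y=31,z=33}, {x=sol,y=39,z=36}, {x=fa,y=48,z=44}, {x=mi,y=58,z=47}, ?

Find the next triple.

{x=re,y=69,z=55}

X: runs backward through the solfège scale do→ti; do, ti, la, sol, fa, mi → re.
Y goes 18, 24, 31, 39, 48, 58 → 69 (differences are 6, 7, 8, … (increasing by 1 each time)).
Z: alternating steps +3, +8, +3, +8, …, so 22, 25, 33, 36, 44, 47 → 55.
So the next triple is {x=re,y=69,z=55}.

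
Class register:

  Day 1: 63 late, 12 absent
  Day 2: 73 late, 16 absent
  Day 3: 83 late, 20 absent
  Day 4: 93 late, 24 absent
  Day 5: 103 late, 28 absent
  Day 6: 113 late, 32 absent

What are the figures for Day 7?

Late goes 63, 73, 83, 93, 103, 113 → 123 (+10 each step).
Absent: +4 each step, so 12, 16, 20, 24, 28, 32 → 36.
So the next row is 123 late, 36 absent.

123 late, 36 absent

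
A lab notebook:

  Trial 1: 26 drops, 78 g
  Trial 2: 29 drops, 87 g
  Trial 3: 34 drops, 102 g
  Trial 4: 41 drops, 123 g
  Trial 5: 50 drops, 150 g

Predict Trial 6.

61 drops, 183 g

Drops: differences are 3, 5, 7, … (increasing by 2 each time); 26, 29, 34, 41, 50 → 61.
For the g, always 3 × the drops: 78, 87, 102, 123, 150 → 183.
Putting it together: 61 drops, 183 g.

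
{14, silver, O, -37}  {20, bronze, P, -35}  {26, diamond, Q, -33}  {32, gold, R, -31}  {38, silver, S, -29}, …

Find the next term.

{44, bronze, T, -27}

First entry: +6 each step, so 14, 20, 26, 32, 38 → 44.
Rank — repeats silver → bronze → diamond → gold: silver, bronze, diamond, gold, silver → bronze.
Letter: letters move forward 1 place in the alphabet; O, P, Q, R, S → T.
Fourth entry: +2 each step, so -37, -35, -33, -31, -29 → -27.
Putting it together: {44, bronze, T, -27}.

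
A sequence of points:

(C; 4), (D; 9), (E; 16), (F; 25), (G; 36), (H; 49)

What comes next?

(I; 64)

Letter: C, D, E, F, G, H → I (letters move forward 1 place in the alphabet).
Second slot: 4, 9, 16, 25, 36, 49 → 64 (perfect squares: 2², 3², 4², …).
So the next point is (I; 64).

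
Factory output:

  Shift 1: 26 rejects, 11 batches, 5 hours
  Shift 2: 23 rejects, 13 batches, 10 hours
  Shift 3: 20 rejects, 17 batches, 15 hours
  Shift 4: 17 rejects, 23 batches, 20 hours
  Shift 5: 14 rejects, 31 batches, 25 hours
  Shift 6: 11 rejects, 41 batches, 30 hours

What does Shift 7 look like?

Rejects — −3 each step: 26, 23, 20, 17, 14, 11 → 8.
Batches goes 11, 13, 17, 23, 31, 41 → 53 (differences are 2, 4, 6, … (increasing by 2 each time)).
Hours goes 5, 10, 15, 20, 25, 30 → 35 (+5 each step).
So the next row is 8 rejects, 53 batches, 35 hours.

8 rejects, 53 batches, 35 hours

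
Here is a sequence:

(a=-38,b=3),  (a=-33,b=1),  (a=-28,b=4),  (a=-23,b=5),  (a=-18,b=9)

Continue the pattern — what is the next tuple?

A goes -38, -33, -28, -23, -18 → -13 (+5 each step).
B — each term is the sum of the two before it: 3, 1, 4, 5, 9 → 14.
Putting it together: (a=-13,b=14).

(a=-13,b=14)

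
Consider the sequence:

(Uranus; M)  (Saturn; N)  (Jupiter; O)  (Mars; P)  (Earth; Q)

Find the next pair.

(Venus; R)

Planet: Uranus, Saturn, Jupiter, Mars, Earth → Venus (runs backward through the planets Mercury→Neptune).
Letter goes M, N, O, P, Q → R (letters move forward 1 place in the alphabet).
So the next pair is (Venus; R).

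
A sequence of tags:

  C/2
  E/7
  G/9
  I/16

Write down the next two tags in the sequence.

Letter: letters move forward 2 places in the alphabet, so C, E, G, I → K → M.
For the second component, each term is the sum of the two before it: 2, 7, 9, 16 → 25 → 41.
Putting the parts together: K/25 and then M/41.

K/25, M/41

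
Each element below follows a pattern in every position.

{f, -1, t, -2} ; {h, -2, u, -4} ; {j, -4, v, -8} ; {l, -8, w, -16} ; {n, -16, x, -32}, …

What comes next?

{p, -32, y, -64}

First letter — letters move forward 2 places in the alphabet: f, h, j, l, n → p.
Second part goes -1, -2, -4, -8, -16 → -32 (×2 each step).
Second letter: t, u, v, w, x → y (letters move forward 1 place in the alphabet).
Fourth part — always 2 × the second part: -2, -4, -8, -16, -32 → -64.
So the next element is {p, -32, y, -64}.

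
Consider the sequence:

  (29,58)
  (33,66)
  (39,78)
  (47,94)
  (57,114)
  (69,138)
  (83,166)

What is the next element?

(99,198)

First coordinate: 29, 33, 39, 47, 57, 69, 83 → 99 (differences are 4, 6, 8, … (increasing by 2 each time)).
Second coordinate: 58, 66, 78, 94, 114, 138, 166 → 198 (always 2 × the first coordinate).
Putting it together: (99,198).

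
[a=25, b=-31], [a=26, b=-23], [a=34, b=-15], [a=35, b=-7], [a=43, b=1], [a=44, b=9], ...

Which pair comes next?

For the a, alternating steps +1, +8, +1, +8, …: 25, 26, 34, 35, 43, 44 → 52.
B: +8 each step; -31, -23, -15, -7, 1, 9 → 17.
Combining the parts gives [a=52, b=17].

[a=52, b=17]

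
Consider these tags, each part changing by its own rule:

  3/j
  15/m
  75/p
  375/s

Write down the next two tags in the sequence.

1875/v then 9375/y

First component goes 3, 15, 75, 375 → 1875 → 9375 (×5 each step).
Letter: letters move forward 3 places in the alphabet; j, m, p, s → v → y.
Putting the parts together: 1875/v and then 9375/y.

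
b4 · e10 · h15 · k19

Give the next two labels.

n22, q24

Letter goes b, e, h, k → n → q (letters move forward 3 places in the alphabet).
Second component: 4, 10, 15, 19 → 22 → 24 (differences are 6, 5, 4, … (decreasing by 1 each time)).
So the next two labels are n22 and q24.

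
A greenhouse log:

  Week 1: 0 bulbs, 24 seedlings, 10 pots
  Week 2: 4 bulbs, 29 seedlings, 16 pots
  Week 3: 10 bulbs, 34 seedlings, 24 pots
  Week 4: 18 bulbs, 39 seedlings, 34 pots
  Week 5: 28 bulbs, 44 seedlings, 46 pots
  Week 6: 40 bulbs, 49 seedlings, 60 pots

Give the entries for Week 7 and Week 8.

54 bulbs, 54 seedlings, 76 pots; 70 bulbs, 59 seedlings, 94 pots

Bulbs: differences are 4, 6, 8, … (increasing by 2 each time); 0, 4, 10, 18, 28, 40 → 54 → 70.
Seedlings: +5 each step; 24, 29, 34, 39, 44, 49 → 54 → 59.
Pots: 10, 16, 24, 34, 46, 60 → 76 → 94 (differences are 6, 8, 10, … (increasing by 2 each time)).
So the next two records are 54 bulbs, 54 seedlings, 76 pots and 70 bulbs, 59 seedlings, 94 pots.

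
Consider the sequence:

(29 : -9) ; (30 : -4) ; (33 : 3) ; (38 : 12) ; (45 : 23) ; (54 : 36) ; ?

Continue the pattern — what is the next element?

First coordinate — differences are 1, 3, 5, … (increasing by 2 each time): 29, 30, 33, 38, 45, 54 → 65.
Second coordinate: differences are 5, 7, 9, … (increasing by 2 each time); -9, -4, 3, 12, 23, 36 → 51.
Combining the parts gives (65 : 51).

(65 : 51)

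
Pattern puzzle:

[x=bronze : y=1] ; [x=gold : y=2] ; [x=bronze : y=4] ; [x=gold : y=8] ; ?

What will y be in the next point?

16

Y: ×2 each step, so 1, 2, 4, 8 → 16.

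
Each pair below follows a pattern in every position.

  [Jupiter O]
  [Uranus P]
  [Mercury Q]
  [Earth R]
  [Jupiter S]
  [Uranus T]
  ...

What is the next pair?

Planet: repeats Jupiter → Uranus → Mercury → Earth; Jupiter, Uranus, Mercury, Earth, Jupiter, Uranus → Mercury.
Letter: letters move forward 1 place in the alphabet, so O, P, Q, R, S, T → U.
Putting it together: [Mercury U].

[Mercury U]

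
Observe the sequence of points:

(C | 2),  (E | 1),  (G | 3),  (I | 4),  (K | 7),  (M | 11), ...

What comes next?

Letter goes C, E, G, I, K, M → O (letters move forward 2 places in the alphabet).
Second component: each term is the sum of the two before it, so 2, 1, 3, 4, 7, 11 → 18.
So the next point is (O | 18).

(O | 18)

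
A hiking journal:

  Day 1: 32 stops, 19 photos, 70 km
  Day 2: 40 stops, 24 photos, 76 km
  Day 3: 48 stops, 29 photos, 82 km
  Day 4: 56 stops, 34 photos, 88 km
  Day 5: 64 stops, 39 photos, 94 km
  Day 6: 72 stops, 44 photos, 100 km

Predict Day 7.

80 stops, 49 photos, 106 km

Stops: +8 each step; 32, 40, 48, 56, 64, 72 → 80.
Photos: +5 each step; 19, 24, 29, 34, 39, 44 → 49.
Km — +6 each step: 70, 76, 82, 88, 94, 100 → 106.
Putting it together: 80 stops, 49 photos, 106 km.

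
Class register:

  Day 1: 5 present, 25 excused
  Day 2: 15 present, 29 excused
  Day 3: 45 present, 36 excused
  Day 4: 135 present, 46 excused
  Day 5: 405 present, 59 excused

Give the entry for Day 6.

1215 present, 75 excused

For the present, ×3 each step: 5, 15, 45, 135, 405 → 1215.
Excused goes 25, 29, 36, 46, 59 → 75 (differences are 4, 7, 10, … (increasing by 3 each time)).
Putting it together: 1215 present, 75 excused.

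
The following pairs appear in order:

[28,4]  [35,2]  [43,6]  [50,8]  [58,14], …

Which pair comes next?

For the first value, alternating steps +7, +8, +7, +8, …: 28, 35, 43, 50, 58 → 65.
Second value — each term is the sum of the two before it: 4, 2, 6, 8, 14 → 22.
So the next pair is [65,22].

[65,22]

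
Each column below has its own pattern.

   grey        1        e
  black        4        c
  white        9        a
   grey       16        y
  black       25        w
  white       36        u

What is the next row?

grey  49  s

Shade: repeats grey → black → white, so grey, black, white, grey, black, white → grey.
Second component: perfect squares: 1², 2², 3², …; 1, 4, 9, 16, 25, 36 → 49.
Letter goes e, c, a, y, w, u → s (letters move back 2 places in the alphabet, wrapping A→Z).
Combining the parts gives grey  49  s.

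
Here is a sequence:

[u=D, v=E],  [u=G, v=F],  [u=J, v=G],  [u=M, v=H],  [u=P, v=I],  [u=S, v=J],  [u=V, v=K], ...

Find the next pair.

[u=Y, v=L]

For the u, letters move forward 3 places in the alphabet: D, G, J, M, P, S, V → Y.
V: letters move forward 1 place in the alphabet; E, F, G, H, I, J, K → L.
So the next pair is [u=Y, v=L].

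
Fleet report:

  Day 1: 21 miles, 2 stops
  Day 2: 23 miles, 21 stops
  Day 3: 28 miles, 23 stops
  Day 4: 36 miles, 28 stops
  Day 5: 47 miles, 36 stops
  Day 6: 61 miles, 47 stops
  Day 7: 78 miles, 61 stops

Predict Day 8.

98 miles, 78 stops

For the miles, differences are 2, 5, 8, … (increasing by 3 each time): 21, 23, 28, 36, 47, 61, 78 → 98.
For the stops, always the previous value of the miles: 2, 21, 23, 28, 36, 47, 61 → 78.
So the next row is 98 miles, 78 stops.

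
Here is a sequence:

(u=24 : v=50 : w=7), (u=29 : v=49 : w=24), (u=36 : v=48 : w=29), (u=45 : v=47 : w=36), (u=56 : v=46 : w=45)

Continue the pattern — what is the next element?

(u=69 : v=45 : w=56)

For the u, differences are 5, 7, 9, … (increasing by 2 each time): 24, 29, 36, 45, 56 → 69.
For the v, −1 each step: 50, 49, 48, 47, 46 → 45.
W: always the previous value of the u; 7, 24, 29, 36, 45 → 56.
Putting it together: (u=69 : v=45 : w=56).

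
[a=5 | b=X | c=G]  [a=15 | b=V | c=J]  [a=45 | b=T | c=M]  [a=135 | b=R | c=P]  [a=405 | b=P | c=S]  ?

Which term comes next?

[a=1215 | b=N | c=V]

For the a, ×3 each step: 5, 15, 45, 135, 405 → 1215.
B: letters move back 2 places in the alphabet, so X, V, T, R, P → N.
For the c, letters move forward 3 places in the alphabet: G, J, M, P, S → V.
Combining the parts gives [a=1215 | b=N | c=V].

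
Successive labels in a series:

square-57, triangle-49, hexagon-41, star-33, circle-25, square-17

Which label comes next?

triangle-9

Shape — repeats square → triangle → hexagon → star → circle: square, triangle, hexagon, star, circle, square → triangle.
Second component goes 57, 49, 41, 33, 25, 17 → 9 (−8 each step).
Combining the parts gives triangle-9.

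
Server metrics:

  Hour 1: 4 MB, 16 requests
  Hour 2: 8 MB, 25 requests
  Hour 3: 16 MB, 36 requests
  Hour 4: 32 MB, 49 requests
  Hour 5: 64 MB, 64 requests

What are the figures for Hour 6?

MB goes 4, 8, 16, 32, 64 → 128 (×2 each step).
For the requests, perfect squares: 4², 5², 6², …: 16, 25, 36, 49, 64 → 81.
Putting it together: 128 MB, 81 requests.

128 MB, 81 requests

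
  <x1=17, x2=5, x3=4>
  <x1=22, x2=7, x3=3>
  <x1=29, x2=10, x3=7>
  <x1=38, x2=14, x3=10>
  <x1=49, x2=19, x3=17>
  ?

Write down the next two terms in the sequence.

<x1=62, x2=25, x3=27>, <x1=77, x2=32, x3=44>

X1 goes 17, 22, 29, 38, 49 → 62 → 77 (differences are 5, 7, 9, … (increasing by 2 each time)).
X2: 5, 7, 10, 14, 19 → 25 → 32 (differences are 2, 3, 4, … (increasing by 1 each time)).
X3 — each term is the sum of the two before it: 4, 3, 7, 10, 17 → 27 → 44.
So the next two terms are <x1=62, x2=25, x3=27> and <x1=77, x2=32, x3=44>.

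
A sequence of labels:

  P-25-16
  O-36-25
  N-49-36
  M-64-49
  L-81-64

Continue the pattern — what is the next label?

For the letter, letters move back 1 place in the alphabet: P, O, N, M, L → K.
For the second component, perfect squares: 5², 6², 7², …: 25, 36, 49, 64, 81 → 100.
Third component goes 16, 25, 36, 49, 64 → 81 (perfect squares: 4², 5², 6², …).
Combining the parts gives K-100-81.

K-100-81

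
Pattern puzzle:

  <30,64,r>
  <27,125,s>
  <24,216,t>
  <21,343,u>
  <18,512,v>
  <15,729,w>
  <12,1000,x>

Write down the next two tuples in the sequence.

For the first slot, −3 each step: 30, 27, 24, 21, 18, 15, 12 → 9 → 6.
Second slot: perfect cubes: 4³, 5³, 6³, …; 64, 125, 216, 343, 512, 729, 1000 → 1331 → 1728.
Letter: letters move forward 1 place in the alphabet; r, s, t, u, v, w, x → y → z.
Putting the parts together: <9,1331,y> and then <6,1728,z>.

<9,1331,y>, <6,1728,z>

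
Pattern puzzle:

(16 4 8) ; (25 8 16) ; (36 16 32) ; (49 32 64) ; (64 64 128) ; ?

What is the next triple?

For the first part, perfect squares: 4², 5², 6², …: 16, 25, 36, 49, 64 → 81.
Second part: 4, 8, 16, 32, 64 → 128 (×2 each step).
Third part — always 2 × the second part: 8, 16, 32, 64, 128 → 256.
Combining the parts gives (81 128 256).

(81 128 256)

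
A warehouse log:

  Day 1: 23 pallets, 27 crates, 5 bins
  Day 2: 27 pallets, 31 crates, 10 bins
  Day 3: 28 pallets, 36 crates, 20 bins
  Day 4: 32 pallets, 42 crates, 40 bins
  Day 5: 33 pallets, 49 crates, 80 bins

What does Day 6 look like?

Pallets: alternating steps +4, +1, +4, +1, …; 23, 27, 28, 32, 33 → 37.
For the crates, differences are 4, 5, 6, … (increasing by 1 each time): 27, 31, 36, 42, 49 → 57.
For the bins, ×2 each step: 5, 10, 20, 40, 80 → 160.
So the next record is 37 pallets, 57 crates, 160 bins.

37 pallets, 57 crates, 160 bins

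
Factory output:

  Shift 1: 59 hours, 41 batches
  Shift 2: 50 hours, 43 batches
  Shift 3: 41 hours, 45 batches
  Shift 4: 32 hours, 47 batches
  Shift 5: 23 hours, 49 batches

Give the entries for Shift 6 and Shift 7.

14 hours, 51 batches; 5 hours, 53 batches

Hours: 59, 50, 41, 32, 23 → 14 → 5 (−9 each step).
For the batches, +2 each step: 41, 43, 45, 47, 49 → 51 → 53.
Putting the parts together: 14 hours, 51 batches and then 5 hours, 53 batches.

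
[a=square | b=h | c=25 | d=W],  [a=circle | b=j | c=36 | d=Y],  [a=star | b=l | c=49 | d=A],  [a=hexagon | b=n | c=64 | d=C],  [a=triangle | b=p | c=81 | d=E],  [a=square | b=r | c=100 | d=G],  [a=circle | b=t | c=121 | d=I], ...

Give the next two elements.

[a=star | b=v | c=144 | d=K], [a=hexagon | b=x | c=169 | d=M]

A: repeats square → circle → star → hexagon → triangle, so square, circle, star, hexagon, triangle, square, circle → star → hexagon.
B: h, j, l, n, p, r, t → v → x (letters move forward 2 places in the alphabet).
C: perfect squares: 5², 6², 7², …; 25, 36, 49, 64, 81, 100, 121 → 144 → 169.
D: letters move forward 2 places in the alphabet, wrapping Z→A; W, Y, A, C, E, G, I → K → M.
So the next two elements are [a=star | b=v | c=144 | d=K] and [a=hexagon | b=x | c=169 | d=M].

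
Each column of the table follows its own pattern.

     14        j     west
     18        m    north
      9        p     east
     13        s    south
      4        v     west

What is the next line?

First component: 14, 18, 9, 13, 4 → 8 (alternating steps +4, −9, +4, −9, …).
Letter: letters move forward 3 places in the alphabet, so j, m, p, s, v → y.
Direction goes west, north, east, south, west → north (repeats west → north → east → south).
Putting it together: 8  y  north.

8  y  north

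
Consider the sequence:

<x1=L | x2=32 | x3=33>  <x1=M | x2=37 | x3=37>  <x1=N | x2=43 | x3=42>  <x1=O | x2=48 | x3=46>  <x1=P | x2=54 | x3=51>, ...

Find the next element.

X1 goes L, M, N, O, P → Q (letters move forward 1 place in the alphabet).
X2 — alternating steps +5, +6, +5, +6, …: 32, 37, 43, 48, 54 → 59.
X3 goes 33, 37, 42, 46, 51 → 55 (alternating steps +4, +5, +4, +5, …).
Putting it together: <x1=Q | x2=59 | x3=55>.

<x1=Q | x2=59 | x3=55>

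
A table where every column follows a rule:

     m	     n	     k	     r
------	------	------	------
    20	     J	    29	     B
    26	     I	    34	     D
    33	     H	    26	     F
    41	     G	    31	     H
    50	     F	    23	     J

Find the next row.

Column m goes 20, 26, 33, 41, 50 → 60 (differences are 6, 7, 8, … (increasing by 1 each time)).
Column n: J, I, H, G, F → E (letters move back 1 place in the alphabet).
Column k: 29, 34, 26, 31, 23 → 28 (alternating steps +5, −8, +5, −8, …).
Column r — letters move forward 2 places in the alphabet: B, D, F, H, J → L.
So the next row is 60  E  28  L.

60  E  28  L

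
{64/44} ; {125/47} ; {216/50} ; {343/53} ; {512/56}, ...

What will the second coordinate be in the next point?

Second coordinate goes 44, 47, 50, 53, 56 → 59 (+3 each step).

59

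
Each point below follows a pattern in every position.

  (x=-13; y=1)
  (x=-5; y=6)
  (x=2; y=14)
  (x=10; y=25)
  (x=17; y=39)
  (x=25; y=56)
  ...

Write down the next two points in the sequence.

(x=32; y=76), (x=40; y=99)

X — alternating steps +8, +7, +8, +7, …: -13, -5, 2, 10, 17, 25 → 32 → 40.
Y goes 1, 6, 14, 25, 39, 56 → 76 → 99 (differences are 5, 8, 11, … (increasing by 3 each time)).
So the next two points are (x=32; y=76) and (x=40; y=99).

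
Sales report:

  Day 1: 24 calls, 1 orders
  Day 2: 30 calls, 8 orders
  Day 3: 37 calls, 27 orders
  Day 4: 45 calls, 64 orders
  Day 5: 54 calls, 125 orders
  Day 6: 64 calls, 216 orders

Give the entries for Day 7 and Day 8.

75 calls, 343 orders; 87 calls, 512 orders

Calls — differences are 6, 7, 8, … (increasing by 1 each time): 24, 30, 37, 45, 54, 64 → 75 → 87.
Orders goes 1, 8, 27, 64, 125, 216 → 343 → 512 (perfect cubes: 1³, 2³, 3³, …).
So the next two records are 75 calls, 343 orders and 87 calls, 512 orders.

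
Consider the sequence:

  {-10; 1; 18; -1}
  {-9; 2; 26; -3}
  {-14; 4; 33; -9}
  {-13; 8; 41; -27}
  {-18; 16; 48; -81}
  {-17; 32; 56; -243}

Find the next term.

{-22; 64; 63; -729}

First coordinate — alternating steps +1, −5, +1, −5, …: -10, -9, -14, -13, -18, -17 → -22.
Second coordinate goes 1, 2, 4, 8, 16, 32 → 64 (×2 each step).
For the third coordinate, alternating steps +8, +7, +8, +7, …: 18, 26, 33, 41, 48, 56 → 63.
Fourth coordinate: -1, -3, -9, -27, -81, -243 → -729 (×3 each step).
Putting it together: {-22; 64; 63; -729}.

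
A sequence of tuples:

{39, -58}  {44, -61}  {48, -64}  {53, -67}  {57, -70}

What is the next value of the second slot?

-73

Second slot: -58, -61, -64, -67, -70 → -73 (−3 each step).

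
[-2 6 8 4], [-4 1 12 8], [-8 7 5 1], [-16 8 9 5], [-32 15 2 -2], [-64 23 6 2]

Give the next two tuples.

For the first slot, ×2 each step: -2, -4, -8, -16, -32, -64 → -128 → -256.
Second slot goes 6, 1, 7, 8, 15, 23 → 38 → 61 (each term is the sum of the two before it).
Third slot: alternating steps +4, −7, +4, −7, …, so 8, 12, 5, 9, 2, 6 → -1 → 3.
Fourth slot: 4, 8, 1, 5, -2, 2 → -5 → -1 (always 4 less than the third slot).
Putting the parts together: [-128 38 -1 -5] and then [-256 61 3 -1].

[-128 38 -1 -5], [-256 61 3 -1]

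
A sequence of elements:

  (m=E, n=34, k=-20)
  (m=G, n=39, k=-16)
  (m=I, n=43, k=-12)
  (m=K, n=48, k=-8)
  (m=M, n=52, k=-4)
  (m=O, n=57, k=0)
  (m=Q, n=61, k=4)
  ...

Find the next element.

M: letters move forward 2 places in the alphabet, so E, G, I, K, M, O, Q → S.
N goes 34, 39, 43, 48, 52, 57, 61 → 66 (alternating steps +5, +4, +5, +4, …).
K goes -20, -16, -12, -8, -4, 0, 4 → 8 (+4 each step).
So the next element is (m=S, n=66, k=8).

(m=S, n=66, k=8)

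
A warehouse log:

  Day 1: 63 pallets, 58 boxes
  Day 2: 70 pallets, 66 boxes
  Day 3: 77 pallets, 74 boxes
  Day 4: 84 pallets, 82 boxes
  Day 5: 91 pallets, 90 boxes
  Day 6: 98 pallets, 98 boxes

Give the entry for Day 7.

105 pallets, 106 boxes

Pallets: 63, 70, 77, 84, 91, 98 → 105 (+7 each step).
Boxes: +8 each step, so 58, 66, 74, 82, 90, 98 → 106.
Combining the parts gives 105 pallets, 106 boxes.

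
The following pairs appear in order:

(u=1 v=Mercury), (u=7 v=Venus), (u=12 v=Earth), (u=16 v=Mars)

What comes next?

(u=19 v=Jupiter)

U: differences are 6, 5, 4, … (decreasing by 1 each time), so 1, 7, 12, 16 → 19.
V: runs through the planets Mercury→Neptune, so Mercury, Venus, Earth, Mars → Jupiter.
So the next pair is (u=19 v=Jupiter).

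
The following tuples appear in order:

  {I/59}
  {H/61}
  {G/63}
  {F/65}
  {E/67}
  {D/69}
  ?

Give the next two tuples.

Letter: letters move back 1 place in the alphabet, so I, H, G, F, E, D → C → B.
Second value goes 59, 61, 63, 65, 67, 69 → 71 → 73 (+2 each step).
So the next two tuples are {C/71} and {B/73}.

{C/71}, {B/73}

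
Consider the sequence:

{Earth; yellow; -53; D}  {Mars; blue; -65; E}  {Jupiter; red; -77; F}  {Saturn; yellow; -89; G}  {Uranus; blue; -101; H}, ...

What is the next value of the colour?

Planet: runs through the planets Mercury→Neptune; Earth, Mars, Jupiter, Saturn, Uranus → Neptune.
Colour: repeats yellow → blue → red; yellow, blue, red, yellow, blue → red.
Third part goes -53, -65, -77, -89, -101 → -113 (−12 each step).
Letter goes D, E, F, G, H → I (letters move forward 1 place in the alphabet).

red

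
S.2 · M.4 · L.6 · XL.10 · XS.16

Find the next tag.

S.26

For the size, runs through clothing sizes XS→XL: S, M, L, XL, XS → S.
For the second component, each term is the sum of the two before it: 2, 4, 6, 10, 16 → 26.
So the next tag is S.26.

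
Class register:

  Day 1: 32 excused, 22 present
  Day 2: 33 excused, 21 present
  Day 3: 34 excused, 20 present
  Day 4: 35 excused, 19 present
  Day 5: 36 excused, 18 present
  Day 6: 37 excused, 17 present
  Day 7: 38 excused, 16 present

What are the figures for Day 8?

Excused: +1 each step; 32, 33, 34, 35, 36, 37, 38 → 39.
Present: 22, 21, 20, 19, 18, 17, 16 → 15 (−1 each step).
So the next record is 39 excused, 15 present.

39 excused, 15 present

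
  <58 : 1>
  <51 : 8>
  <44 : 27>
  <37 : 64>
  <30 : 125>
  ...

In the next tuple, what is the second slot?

Second slot: 1, 8, 27, 64, 125 → 216 (perfect cubes: 1³, 2³, 3³, …).

216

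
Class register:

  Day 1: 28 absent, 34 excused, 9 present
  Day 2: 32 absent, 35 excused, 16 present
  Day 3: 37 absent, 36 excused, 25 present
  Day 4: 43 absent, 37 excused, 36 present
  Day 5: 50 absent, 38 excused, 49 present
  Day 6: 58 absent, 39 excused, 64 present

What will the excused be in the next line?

Excused — +1 each step: 34, 35, 36, 37, 38, 39 → 40.

40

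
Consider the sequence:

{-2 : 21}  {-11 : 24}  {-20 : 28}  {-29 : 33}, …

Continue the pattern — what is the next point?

{-38 : 39}

First coordinate goes -2, -11, -20, -29 → -38 (−9 each step).
Second coordinate: 21, 24, 28, 33 → 39 (differences are 3, 4, 5, … (increasing by 1 each time)).
So the next point is {-38 : 39}.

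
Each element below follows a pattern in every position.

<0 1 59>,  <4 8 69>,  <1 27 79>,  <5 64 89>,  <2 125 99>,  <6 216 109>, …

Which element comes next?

<3 343 119>

First entry: alternating steps +4, −3, +4, −3, …, so 0, 4, 1, 5, 2, 6 → 3.
Second entry — perfect cubes: 1³, 2³, 3³, …: 1, 8, 27, 64, 125, 216 → 343.
Third entry — +10 each step: 59, 69, 79, 89, 99, 109 → 119.
Putting it together: <3 343 119>.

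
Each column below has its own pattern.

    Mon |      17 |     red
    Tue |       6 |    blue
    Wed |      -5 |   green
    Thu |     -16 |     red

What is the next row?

Day: runs through the weekdays Mon→Sun, so Mon, Tue, Wed, Thu → Fri.
Second component — −11 each step: 17, 6, -5, -16 → -27.
Colour: red, blue, green, red → blue (repeats red → blue → green).
So the next row is Fri  -27  blue.

Fri  -27  blue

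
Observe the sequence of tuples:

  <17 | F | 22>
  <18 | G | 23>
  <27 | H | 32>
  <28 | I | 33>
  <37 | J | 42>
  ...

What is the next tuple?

First component — alternating steps +1, +9, +1, +9, …: 17, 18, 27, 28, 37 → 38.
Letter: letters move forward 1 place in the alphabet; F, G, H, I, J → K.
Third component: always 5 more than the first component, so 22, 23, 32, 33, 42 → 43.
So the next tuple is <38 | K | 43>.

<38 | K | 43>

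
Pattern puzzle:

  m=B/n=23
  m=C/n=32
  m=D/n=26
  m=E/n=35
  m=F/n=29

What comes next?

m=G/n=38

M: B, C, D, E, F → G (letters move forward 1 place in the alphabet).
N: alternating steps +9, −6, +9, −6, …, so 23, 32, 26, 35, 29 → 38.
Putting it together: m=G/n=38.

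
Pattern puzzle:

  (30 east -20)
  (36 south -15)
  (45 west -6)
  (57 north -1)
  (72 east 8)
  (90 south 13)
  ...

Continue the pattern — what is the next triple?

(111 west 22)

First coordinate: differences are 6, 9, 12, … (increasing by 3 each time), so 30, 36, 45, 57, 72, 90 → 111.
Direction: repeats east → south → west → north, so east, south, west, north, east, south → west.
Third coordinate: alternating steps +5, +9, +5, +9, …, so -20, -15, -6, -1, 8, 13 → 22.
Combining the parts gives (111 west 22).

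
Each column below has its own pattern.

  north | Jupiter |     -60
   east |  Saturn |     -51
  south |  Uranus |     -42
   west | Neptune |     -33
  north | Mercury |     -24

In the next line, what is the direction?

east

Direction: repeats north → east → south → west; north, east, south, west, north → east.
Planet goes Jupiter, Saturn, Uranus, Neptune, Mercury → Venus (runs through the planets Mercury→Neptune).
Third component goes -60, -51, -42, -33, -24 → -15 (+9 each step).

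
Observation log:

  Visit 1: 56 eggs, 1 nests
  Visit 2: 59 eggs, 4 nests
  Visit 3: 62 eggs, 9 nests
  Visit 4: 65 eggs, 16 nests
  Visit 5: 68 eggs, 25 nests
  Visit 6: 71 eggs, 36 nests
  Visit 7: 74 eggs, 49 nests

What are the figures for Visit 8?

77 eggs, 64 nests

Eggs: +3 each step, so 56, 59, 62, 65, 68, 71, 74 → 77.
Nests: perfect squares: 1², 2², 3², …, so 1, 4, 9, 16, 25, 36, 49 → 64.
So the next line is 77 eggs, 64 nests.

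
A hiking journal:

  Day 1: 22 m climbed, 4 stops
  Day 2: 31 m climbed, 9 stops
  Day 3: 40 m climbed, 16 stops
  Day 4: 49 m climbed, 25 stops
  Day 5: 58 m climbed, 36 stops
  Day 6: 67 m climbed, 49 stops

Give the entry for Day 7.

76 m climbed, 64 stops

M climbed: 22, 31, 40, 49, 58, 67 → 76 (+9 each step).
For the stops, perfect squares: 2², 3², 4², …: 4, 9, 16, 25, 36, 49 → 64.
Combining the parts gives 76 m climbed, 64 stops.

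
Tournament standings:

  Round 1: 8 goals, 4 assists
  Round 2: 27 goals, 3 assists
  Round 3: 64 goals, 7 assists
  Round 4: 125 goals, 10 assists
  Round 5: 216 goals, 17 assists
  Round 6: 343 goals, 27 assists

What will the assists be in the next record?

Assists: each term is the sum of the two before it, so 4, 3, 7, 10, 17, 27 → 44.

44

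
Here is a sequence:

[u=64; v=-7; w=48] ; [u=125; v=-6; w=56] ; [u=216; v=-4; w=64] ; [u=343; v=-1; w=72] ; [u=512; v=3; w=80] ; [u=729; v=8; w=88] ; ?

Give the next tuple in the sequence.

[u=1000; v=14; w=96]

U — perfect cubes: 4³, 5³, 6³, …: 64, 125, 216, 343, 512, 729 → 1000.
V goes -7, -6, -4, -1, 3, 8 → 14 (differences are 1, 2, 3, … (increasing by 1 each time)).
W — +8 each step: 48, 56, 64, 72, 80, 88 → 96.
Putting it together: [u=1000; v=14; w=96].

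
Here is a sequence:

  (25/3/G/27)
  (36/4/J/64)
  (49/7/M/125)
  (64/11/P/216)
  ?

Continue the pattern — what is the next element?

First value: perfect squares: 5², 6², 7², …, so 25, 36, 49, 64 → 81.
Second value: 3, 4, 7, 11 → 18 (each term is the sum of the two before it).
Letter: letters move forward 3 places in the alphabet; G, J, M, P → S.
Fourth value goes 27, 64, 125, 216 → 343 (perfect cubes: 3³, 4³, 5³, …).
Putting it together: (81/18/S/343).

(81/18/S/343)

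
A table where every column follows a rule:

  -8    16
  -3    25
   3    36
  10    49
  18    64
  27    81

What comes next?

37  100

First component: -8, -3, 3, 10, 18, 27 → 37 (differences are 5, 6, 7, … (increasing by 1 each time)).
For the second component, perfect squares: 4², 5², 6², …: 16, 25, 36, 49, 64, 81 → 100.
So the next line is 37  100.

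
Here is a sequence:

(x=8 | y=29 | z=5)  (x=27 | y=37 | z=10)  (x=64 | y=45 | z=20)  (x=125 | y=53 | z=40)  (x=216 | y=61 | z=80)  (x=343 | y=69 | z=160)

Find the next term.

X: perfect cubes: 2³, 3³, 4³, …; 8, 27, 64, 125, 216, 343 → 512.
For the y, +8 each step: 29, 37, 45, 53, 61, 69 → 77.
Z: ×2 each step; 5, 10, 20, 40, 80, 160 → 320.
Putting it together: (x=512 | y=77 | z=320).

(x=512 | y=77 | z=320)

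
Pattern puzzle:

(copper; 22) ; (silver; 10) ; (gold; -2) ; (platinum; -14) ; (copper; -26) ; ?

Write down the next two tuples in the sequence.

Metal: copper, silver, gold, platinum, copper → silver → gold (repeats copper → silver → gold → platinum).
Second part: −12 each step, so 22, 10, -2, -14, -26 → -38 → -50.
So the next two tuples are (silver; -38) and (gold; -50).

(silver; -38), (gold; -50)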